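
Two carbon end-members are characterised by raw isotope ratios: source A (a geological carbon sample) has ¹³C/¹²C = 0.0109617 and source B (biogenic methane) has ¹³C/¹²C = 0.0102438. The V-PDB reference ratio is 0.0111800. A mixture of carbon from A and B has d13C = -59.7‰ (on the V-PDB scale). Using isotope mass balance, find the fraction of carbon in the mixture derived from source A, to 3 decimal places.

0.374

δ_A = (0.0109617/0.0111800 − 1)×1000 = (0.980474 − 1)×1000 = -19.526‰
δ_B = (0.0102438/0.0111800 − 1)×1000 = (0.916261 − 1)×1000 = -83.739‰
f_A = (δ_mix − δ_B)/(δ_A − δ_B) = (-59.7 − (-83.739))/(-19.526 − (-83.739))
f_A = 24.039 / 64.213 = 0.3744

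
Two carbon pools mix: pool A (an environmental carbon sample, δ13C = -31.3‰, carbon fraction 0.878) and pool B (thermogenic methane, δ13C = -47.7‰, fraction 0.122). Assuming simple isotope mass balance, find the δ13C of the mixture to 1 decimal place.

δ_mix = f_A·δ_A + f_B·δ_B
δ_mix = 0.878 × (-31.3) + 0.122 × (-47.7)
δ_mix = -27.48 + -5.82 = -33.30‰

-33.3‰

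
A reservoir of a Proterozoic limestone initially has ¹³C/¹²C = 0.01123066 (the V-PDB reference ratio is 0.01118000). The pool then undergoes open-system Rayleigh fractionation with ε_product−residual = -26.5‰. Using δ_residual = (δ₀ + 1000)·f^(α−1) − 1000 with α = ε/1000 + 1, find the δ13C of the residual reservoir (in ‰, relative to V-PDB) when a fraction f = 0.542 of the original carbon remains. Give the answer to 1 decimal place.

21.0‰

δ₀ = (0.01123066/0.01118000 − 1)×1000 = (1.004531 − 1)×1000 = 4.531‰
α − 1 = ε/1000 = -0.0265
f^(α−1) = 0.542^(-0.0265) = 1.016363
δ_res = (4.531 + 1000) × 1.016363 − 1000 = 1020.969 − 1000 = 20.97‰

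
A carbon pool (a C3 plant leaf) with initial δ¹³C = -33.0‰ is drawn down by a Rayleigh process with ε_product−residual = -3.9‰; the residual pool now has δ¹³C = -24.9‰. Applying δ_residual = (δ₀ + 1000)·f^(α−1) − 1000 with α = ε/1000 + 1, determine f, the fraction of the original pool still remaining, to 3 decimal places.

α − 1 = ε/1000 = -0.0039
(δ_res + 1000)/(δ₀ + 1000) = (-24.9 + 1000)/(-33.0 + 1000) = 975.1/967.0 = 1.008376
f = 1.008376^(1/-0.0039) = exp(ln(1.008376)/-0.0039) = exp(0.00834/-0.0039)
f = exp(-2.1389) = 0.1178

0.118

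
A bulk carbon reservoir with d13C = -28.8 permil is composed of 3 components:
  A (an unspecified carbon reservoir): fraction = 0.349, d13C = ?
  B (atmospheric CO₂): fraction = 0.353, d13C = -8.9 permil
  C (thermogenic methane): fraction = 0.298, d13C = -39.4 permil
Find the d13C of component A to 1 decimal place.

Isotope mass balance: δ_bulk = Σ fᵢ·δᵢ.
-28.8 = 0.349×δ_A + 0.353×(-8.9) + 0.298×(-39.4)
0.349·δ_A = -28.8 − (-14.883) = -13.917
δ_A = -13.917 / 0.349 = -39.88 permil

-39.9 permil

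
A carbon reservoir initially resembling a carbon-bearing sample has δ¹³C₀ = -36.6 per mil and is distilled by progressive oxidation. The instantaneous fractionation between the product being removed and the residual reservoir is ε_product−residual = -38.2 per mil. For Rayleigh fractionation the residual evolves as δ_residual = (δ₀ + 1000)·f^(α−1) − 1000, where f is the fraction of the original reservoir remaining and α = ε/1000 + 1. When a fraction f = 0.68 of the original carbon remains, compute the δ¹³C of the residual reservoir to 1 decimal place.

Rayleigh residual: δ_res = (δ₀ + 1000)·f^(α−1) − 1000
α = ε/1000 + 1 = 0.96180, so α − 1 = -0.03820
f^(α−1) = 0.68^(-0.03820) = 1.014841
δ_res = (-36.6 + 1000) × 1.014841 − 1000 = 977.698 − 1000 = -22.30 per mil

-22.3 per mil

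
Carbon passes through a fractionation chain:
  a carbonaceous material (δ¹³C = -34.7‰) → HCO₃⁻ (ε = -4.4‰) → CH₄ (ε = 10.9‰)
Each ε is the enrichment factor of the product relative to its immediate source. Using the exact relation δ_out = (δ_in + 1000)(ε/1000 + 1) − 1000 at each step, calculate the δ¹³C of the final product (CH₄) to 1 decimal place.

-28.5‰

step 1: δ = (-34.70 + 1000)·(-4.4/1000 + 1) − 1000 = -38.95‰
step 2: δ = (-38.95 + 1000)·(10.9/1000 + 1) − 1000 = -28.47‰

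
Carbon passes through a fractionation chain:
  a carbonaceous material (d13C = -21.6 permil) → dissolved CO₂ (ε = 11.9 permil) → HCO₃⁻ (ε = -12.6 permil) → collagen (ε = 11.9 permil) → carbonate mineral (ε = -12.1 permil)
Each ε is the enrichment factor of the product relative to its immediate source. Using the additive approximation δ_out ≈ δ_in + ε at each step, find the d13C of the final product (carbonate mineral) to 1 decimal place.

-22.5 permil

step 1: δ ≈ -21.6 + (11.9) = -9.7 permil
step 2: δ ≈ -9.7 + (-12.6) = -22.3 permil
step 3: δ ≈ -22.3 + (11.9) = -10.4 permil
step 4: δ ≈ -10.4 + (-12.1) = -22.5 permil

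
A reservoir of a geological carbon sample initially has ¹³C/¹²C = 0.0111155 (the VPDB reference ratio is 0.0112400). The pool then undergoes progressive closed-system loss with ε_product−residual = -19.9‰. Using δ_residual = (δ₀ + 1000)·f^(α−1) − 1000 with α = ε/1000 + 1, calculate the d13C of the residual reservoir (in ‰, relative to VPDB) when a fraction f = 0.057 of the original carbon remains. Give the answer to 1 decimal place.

δ₀ = (0.0111155/0.0112400 − 1)×1000 = (0.988923 − 1)×1000 = -11.077‰
α − 1 = ε/1000 = -0.0199
f^(α−1) = 0.057^(-0.0199) = 1.058664
δ_res = (-11.077 + 1000) × 1.058664 − 1000 = 1046.938 − 1000 = 46.94‰

46.9‰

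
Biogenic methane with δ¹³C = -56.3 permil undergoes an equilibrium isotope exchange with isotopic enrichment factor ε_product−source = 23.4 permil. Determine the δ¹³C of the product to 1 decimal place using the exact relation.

To first order, δ_product ≈ δ_source + ε = -32.9 permil.
Exactly, δ_product = (δ_source + 1000)·(ε/1000 + 1) − 1000.
δ_product = (-56.3 + 1000) × (23.4/1000 + 1) − 1000
δ_product = -34.22 permil

-34.2 permil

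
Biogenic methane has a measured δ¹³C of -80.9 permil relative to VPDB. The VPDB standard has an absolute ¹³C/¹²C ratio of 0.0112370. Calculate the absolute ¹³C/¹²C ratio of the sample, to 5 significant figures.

0.010328

R_sample = R_standard × (δ¹³C/1000 + 1)
R_sample = 0.0112370 × (-80.9/1000 + 1) = 0.0112370 × 0.919100
R_sample = 0.0103279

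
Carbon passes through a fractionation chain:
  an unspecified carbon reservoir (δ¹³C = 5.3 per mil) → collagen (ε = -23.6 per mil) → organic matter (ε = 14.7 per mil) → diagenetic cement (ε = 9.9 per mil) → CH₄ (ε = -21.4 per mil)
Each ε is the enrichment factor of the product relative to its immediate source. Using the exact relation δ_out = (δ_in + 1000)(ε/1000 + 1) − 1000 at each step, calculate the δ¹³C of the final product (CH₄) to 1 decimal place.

-15.7 per mil

step 1: δ = (5.30 + 1000)·(-23.6/1000 + 1) − 1000 = -18.43 per mil
step 2: δ = (-18.43 + 1000)·(14.7/1000 + 1) − 1000 = -4.00 per mil
step 3: δ = (-4.00 + 1000)·(9.9/1000 + 1) − 1000 = 5.86 per mil
step 4: δ = (5.86 + 1000)·(-21.4/1000 + 1) − 1000 = -15.66 per mil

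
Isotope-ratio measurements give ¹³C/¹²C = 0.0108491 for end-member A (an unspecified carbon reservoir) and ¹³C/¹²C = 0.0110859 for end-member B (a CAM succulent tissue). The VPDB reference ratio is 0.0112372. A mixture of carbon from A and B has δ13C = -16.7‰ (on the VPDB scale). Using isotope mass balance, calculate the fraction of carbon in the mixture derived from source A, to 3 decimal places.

δ_A = (0.0108491/0.0112372 − 1)×1000 = (0.965463 − 1)×1000 = -34.537‰
δ_B = (0.0110859/0.0112372 − 1)×1000 = (0.986536 − 1)×1000 = -13.464‰
f_A = (δ_mix − δ_B)/(δ_A − δ_B) = (-16.7 − (-13.464))/(-34.537 − (-13.464))
f_A = -3.236 / -21.073 = 0.1536

0.154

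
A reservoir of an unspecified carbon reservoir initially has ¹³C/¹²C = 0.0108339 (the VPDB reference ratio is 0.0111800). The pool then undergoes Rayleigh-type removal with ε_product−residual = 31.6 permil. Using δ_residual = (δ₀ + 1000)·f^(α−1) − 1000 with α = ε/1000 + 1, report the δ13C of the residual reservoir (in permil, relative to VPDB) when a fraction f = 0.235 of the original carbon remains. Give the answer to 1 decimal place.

δ₀ = (0.0108339/0.0111800 − 1)×1000 = (0.969043 − 1)×1000 = -30.957 permil
α − 1 = ε/1000 = 0.0316
f^(α−1) = 0.235^(0.0316) = 0.955269
δ_res = (-30.957 + 1000) × 0.955269 − 1000 = 925.697 − 1000 = -74.30 permil

-74.3 permil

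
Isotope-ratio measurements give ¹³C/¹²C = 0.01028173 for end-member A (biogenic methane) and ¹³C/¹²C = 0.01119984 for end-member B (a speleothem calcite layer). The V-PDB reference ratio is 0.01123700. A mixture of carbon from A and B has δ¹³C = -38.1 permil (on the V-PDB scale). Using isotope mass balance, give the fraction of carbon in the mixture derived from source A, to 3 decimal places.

0.426

δ_A = (0.01028173/0.01123700 − 1)×1000 = (0.914989 − 1)×1000 = -85.011 permil
δ_B = (0.01119984/0.01123700 − 1)×1000 = (0.996693 − 1)×1000 = -3.307 permil
f_A = (δ_mix − δ_B)/(δ_A − δ_B) = (-38.1 − (-3.307))/(-85.011 − (-3.307))
f_A = -34.793 / -81.704 = 0.4258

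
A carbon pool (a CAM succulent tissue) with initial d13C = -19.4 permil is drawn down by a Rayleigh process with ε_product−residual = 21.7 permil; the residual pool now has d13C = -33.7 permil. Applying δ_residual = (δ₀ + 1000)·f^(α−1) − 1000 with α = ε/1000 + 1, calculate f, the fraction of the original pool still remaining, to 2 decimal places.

α − 1 = ε/1000 = 0.0217
(δ_res + 1000)/(δ₀ + 1000) = (-33.7 + 1000)/(-19.4 + 1000) = 966.3/980.6 = 0.985417
f = 0.985417^(1/0.0217) = exp(ln(0.985417)/0.0217) = exp(-0.01469/0.0217)
f = exp(-0.6770) = 0.5082

0.51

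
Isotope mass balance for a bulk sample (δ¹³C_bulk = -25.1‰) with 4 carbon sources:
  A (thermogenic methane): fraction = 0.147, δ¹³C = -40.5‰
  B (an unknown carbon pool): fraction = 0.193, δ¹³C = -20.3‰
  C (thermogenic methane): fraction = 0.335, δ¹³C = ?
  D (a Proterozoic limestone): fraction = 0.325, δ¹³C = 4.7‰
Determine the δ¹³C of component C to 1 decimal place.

Isotope mass balance: δ_bulk = Σ fᵢ·δᵢ.
-25.1 = 0.147×(-40.5) + 0.193×(-20.3) + 0.335×δ_C + 0.325×(4.7)
0.335·δ_C = -25.1 − (-8.344) = -16.756
δ_C = -16.756 / 0.335 = -50.02‰

-50.0‰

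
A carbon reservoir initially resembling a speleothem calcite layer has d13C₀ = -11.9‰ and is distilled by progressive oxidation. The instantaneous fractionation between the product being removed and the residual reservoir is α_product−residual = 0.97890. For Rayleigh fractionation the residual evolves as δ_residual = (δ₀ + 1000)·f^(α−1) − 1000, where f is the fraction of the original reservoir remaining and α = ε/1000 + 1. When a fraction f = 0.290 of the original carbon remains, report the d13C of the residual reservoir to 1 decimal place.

Rayleigh residual: δ_res = (δ₀ + 1000)·f^(α−1) − 1000
α − 1 = -0.02110
f^(α−1) = 0.290^(-0.02110) = 1.026463
δ_res = (-11.9 + 1000) × 1.026463 − 1000 = 1014.248 − 1000 = 14.25‰

14.2‰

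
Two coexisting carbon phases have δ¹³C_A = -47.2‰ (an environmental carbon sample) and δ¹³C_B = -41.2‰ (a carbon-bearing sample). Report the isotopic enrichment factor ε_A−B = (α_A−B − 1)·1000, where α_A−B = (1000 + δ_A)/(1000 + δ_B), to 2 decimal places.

α_A−B = (1000 + -47.2) / (1000 + -41.2) = 952.8 / 958.8 = 0.993742
ε_A−B = (0.993742 − 1) × 1000 = -6.258‰
(The approximation ε ≈ δ_A − δ_B would give -6.0‰.)

-6.26‰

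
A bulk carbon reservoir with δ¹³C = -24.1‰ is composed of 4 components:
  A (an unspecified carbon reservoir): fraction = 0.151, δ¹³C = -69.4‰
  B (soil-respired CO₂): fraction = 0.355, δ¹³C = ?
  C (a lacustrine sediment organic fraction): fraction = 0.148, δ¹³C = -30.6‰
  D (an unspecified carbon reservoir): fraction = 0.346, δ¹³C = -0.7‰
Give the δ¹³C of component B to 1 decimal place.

-24.9‰

Isotope mass balance: δ_bulk = Σ fᵢ·δᵢ.
-24.1 = 0.151×(-69.4) + 0.355×δ_B + 0.148×(-30.6) + 0.346×(-0.7)
0.355·δ_B = -24.1 − (-15.250) = -8.850
δ_B = -8.850 / 0.355 = -24.93‰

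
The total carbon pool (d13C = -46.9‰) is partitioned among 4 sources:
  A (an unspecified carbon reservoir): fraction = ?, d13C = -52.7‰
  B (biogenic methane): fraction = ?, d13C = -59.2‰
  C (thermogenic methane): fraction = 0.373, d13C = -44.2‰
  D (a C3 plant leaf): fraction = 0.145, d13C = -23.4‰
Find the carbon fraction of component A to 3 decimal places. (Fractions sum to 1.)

0.233

Let f_A and f_B be the unknown fractions; fractions sum to 1 so f_A + f_B = 0.482.
Mass balance: Σ fᵢ·δᵢ = δ_bulk ⇒ f_A·(-52.7) + f_B·(-59.2) = -46.9 − (-19.880) = -27.020
Substitute f_B = 0.482 − f_A:
f_A·(-52.7 − -59.2) = -27.020 − 0.482×(-59.2) = 1.514
f_A = 1.514 / 6.5 = 0.2329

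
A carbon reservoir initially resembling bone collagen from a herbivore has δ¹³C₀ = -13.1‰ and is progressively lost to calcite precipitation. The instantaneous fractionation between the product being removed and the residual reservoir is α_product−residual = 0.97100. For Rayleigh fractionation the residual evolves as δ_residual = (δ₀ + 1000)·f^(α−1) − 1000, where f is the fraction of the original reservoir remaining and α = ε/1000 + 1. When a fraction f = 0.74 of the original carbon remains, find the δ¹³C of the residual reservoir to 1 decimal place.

-4.4‰

Rayleigh residual: δ_res = (δ₀ + 1000)·f^(α−1) − 1000
α − 1 = -0.02900
f^(α−1) = 0.74^(-0.02900) = 1.008770
δ_res = (-13.1 + 1000) × 1.008770 − 1000 = 995.555 − 1000 = -4.44‰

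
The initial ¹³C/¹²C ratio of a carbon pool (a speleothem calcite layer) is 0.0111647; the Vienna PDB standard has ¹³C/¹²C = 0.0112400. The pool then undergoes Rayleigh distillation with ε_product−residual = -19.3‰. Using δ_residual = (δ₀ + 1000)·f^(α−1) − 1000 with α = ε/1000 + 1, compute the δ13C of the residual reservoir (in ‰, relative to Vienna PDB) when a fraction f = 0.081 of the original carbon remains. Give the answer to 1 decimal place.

δ₀ = (0.0111647/0.0112400 − 1)×1000 = (0.993301 − 1)×1000 = -6.699‰
α − 1 = ε/1000 = -0.0193
f^(α−1) = 0.081^(-0.0193) = 1.049703
δ_res = (-6.699 + 1000) × 1.049703 − 1000 = 1042.670 − 1000 = 42.67‰

42.7‰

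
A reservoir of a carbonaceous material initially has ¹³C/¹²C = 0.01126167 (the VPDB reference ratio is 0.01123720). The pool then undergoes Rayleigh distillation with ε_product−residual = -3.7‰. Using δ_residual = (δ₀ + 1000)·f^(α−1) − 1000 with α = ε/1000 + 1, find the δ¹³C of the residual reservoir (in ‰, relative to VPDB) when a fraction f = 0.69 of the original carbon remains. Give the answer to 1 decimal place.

3.6‰

δ₀ = (0.01126167/0.01123720 − 1)×1000 = (1.002178 − 1)×1000 = 2.178‰
α − 1 = ε/1000 = -0.0037
f^(α−1) = 0.69^(-0.0037) = 1.001374
δ_res = (2.178 + 1000) × 1.001374 − 1000 = 1003.554 − 1000 = 3.55‰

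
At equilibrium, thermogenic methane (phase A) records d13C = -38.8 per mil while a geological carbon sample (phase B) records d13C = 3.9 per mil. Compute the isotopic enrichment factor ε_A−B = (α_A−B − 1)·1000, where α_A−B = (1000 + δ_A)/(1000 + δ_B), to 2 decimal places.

α_A−B = (1000 + -38.8) / (1000 + 3.9) = 961.2 / 1003.9 = 0.957466
ε_A−B = (0.957466 − 1) × 1000 = -42.534 per mil
(The approximation ε ≈ δ_A − δ_B would give -42.7 per mil.)

-42.53 per mil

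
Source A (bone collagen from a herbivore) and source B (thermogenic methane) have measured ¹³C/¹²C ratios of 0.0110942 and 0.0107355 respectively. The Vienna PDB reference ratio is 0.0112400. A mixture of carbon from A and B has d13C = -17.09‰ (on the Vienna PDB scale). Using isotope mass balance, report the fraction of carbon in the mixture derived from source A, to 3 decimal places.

δ_A = (0.0110942/0.0112400 − 1)×1000 = (0.987028 − 1)×1000 = -12.972‰
δ_B = (0.0107355/0.0112400 − 1)×1000 = (0.955116 − 1)×1000 = -44.884‰
f_A = (δ_mix − δ_B)/(δ_A − δ_B) = (-17.09 − (-44.884))/(-12.972 − (-44.884))
f_A = 27.794 / 31.913 = 0.8709

0.871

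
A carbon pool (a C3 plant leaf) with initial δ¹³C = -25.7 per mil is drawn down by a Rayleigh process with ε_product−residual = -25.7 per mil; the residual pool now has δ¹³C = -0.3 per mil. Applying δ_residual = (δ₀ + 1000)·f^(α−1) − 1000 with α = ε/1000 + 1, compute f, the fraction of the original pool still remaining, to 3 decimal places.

0.367

α − 1 = ε/1000 = -0.0257
(δ_res + 1000)/(δ₀ + 1000) = (-0.3 + 1000)/(-25.7 + 1000) = 999.7/974.3 = 1.026070
f = 1.026070^(1/-0.0257) = exp(ln(1.026070)/-0.0257) = exp(0.02574/-0.0257)
f = exp(-1.0014) = 0.3674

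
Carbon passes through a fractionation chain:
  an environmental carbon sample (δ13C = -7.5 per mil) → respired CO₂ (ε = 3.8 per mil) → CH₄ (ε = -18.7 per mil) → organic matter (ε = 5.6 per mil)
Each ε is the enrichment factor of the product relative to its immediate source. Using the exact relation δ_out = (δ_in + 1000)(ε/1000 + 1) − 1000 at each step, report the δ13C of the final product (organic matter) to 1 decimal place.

step 1: δ = (-7.50 + 1000)·(3.8/1000 + 1) − 1000 = -3.73 per mil
step 2: δ = (-3.73 + 1000)·(-18.7/1000 + 1) − 1000 = -22.36 per mil
step 3: δ = (-22.36 + 1000)·(5.6/1000 + 1) − 1000 = -16.88 per mil

-16.9 per mil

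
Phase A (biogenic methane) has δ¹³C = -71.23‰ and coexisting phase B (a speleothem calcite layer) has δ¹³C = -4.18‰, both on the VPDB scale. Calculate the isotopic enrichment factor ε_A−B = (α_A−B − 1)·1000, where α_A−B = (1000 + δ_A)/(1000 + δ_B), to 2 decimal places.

-67.33‰

α_A−B = (1000 + -71.23) / (1000 + -4.18) = 928.77 / 995.82 = 0.932669
ε_A−B = (0.932669 − 1) × 1000 = -67.331‰
(The approximation ε ≈ δ_A − δ_B would give -67.05‰.)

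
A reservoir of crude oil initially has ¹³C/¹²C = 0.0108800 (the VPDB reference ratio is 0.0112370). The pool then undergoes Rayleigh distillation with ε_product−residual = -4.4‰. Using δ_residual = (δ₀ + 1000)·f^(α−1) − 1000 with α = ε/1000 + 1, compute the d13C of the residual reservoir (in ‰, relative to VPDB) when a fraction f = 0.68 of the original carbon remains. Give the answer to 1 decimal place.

δ₀ = (0.0108800/0.0112370 − 1)×1000 = (0.968230 − 1)×1000 = -31.770‰
α − 1 = ε/1000 = -0.0044
f^(α−1) = 0.68^(-0.0044) = 1.001698
δ_res = (-31.770 + 1000) × 1.001698 − 1000 = 969.874 − 1000 = -30.13‰

-30.1‰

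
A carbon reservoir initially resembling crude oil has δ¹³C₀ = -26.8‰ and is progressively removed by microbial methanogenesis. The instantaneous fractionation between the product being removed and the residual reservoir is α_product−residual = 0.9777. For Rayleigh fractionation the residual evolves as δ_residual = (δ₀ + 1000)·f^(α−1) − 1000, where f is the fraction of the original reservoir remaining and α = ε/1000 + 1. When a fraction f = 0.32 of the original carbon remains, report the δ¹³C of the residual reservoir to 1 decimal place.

-1.8‰

Rayleigh residual: δ_res = (δ₀ + 1000)·f^(α−1) − 1000
α − 1 = -0.02230
f^(α−1) = 0.32^(-0.02230) = 1.025735
δ_res = (-26.8 + 1000) × 1.025735 − 1000 = 998.245 − 1000 = -1.75‰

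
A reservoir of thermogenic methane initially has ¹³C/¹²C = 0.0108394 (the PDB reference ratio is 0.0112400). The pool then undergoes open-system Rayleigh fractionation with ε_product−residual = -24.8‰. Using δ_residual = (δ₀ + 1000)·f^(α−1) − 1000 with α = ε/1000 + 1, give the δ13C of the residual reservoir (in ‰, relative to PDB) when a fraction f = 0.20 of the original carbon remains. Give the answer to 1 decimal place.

δ₀ = (0.0108394/0.0112400 − 1)×1000 = (0.964359 − 1)×1000 = -35.641‰
α − 1 = ε/1000 = -0.0248
f^(α−1) = 0.20^(-0.0248) = 1.040721
δ_res = (-35.641 + 1000) × 1.040721 − 1000 = 1003.629 − 1000 = 3.63‰

3.6‰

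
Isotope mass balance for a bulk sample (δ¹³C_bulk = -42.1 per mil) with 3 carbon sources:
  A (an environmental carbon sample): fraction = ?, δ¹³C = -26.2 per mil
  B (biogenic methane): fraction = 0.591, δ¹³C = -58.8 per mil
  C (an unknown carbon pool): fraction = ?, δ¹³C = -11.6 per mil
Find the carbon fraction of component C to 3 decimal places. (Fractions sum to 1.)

Let f_C and f_A be the unknown fractions; fractions sum to 1 so f_C + f_A = 0.409.
Mass balance: Σ fᵢ·δᵢ = δ_bulk ⇒ f_C·(-11.6) + f_A·(-26.2) = -42.1 − (-34.751) = -7.349
Substitute f_A = 0.409 − f_C:
f_C·(-11.6 − -26.2) = -7.349 − 0.409×(-26.2) = 3.367
f_C = 3.367 / 14.6 = 0.2306

0.231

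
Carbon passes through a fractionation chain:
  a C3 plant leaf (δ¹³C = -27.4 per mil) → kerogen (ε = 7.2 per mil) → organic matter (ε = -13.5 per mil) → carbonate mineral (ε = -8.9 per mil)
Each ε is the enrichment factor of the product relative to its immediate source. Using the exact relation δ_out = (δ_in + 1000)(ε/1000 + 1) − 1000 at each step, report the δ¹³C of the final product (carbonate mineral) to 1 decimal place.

-42.2 per mil

step 1: δ = (-27.40 + 1000)·(7.2/1000 + 1) − 1000 = -20.40 per mil
step 2: δ = (-20.40 + 1000)·(-13.5/1000 + 1) − 1000 = -33.62 per mil
step 3: δ = (-33.62 + 1000)·(-8.9/1000 + 1) − 1000 = -42.22 per mil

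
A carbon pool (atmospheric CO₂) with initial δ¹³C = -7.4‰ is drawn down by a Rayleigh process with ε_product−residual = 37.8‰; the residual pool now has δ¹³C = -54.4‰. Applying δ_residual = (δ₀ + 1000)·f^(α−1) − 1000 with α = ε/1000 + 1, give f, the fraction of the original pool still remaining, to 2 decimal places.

0.28

α − 1 = ε/1000 = 0.0378
(δ_res + 1000)/(δ₀ + 1000) = (-54.4 + 1000)/(-7.4 + 1000) = 945.6/992.6 = 0.952650
f = 0.952650^(1/0.0378) = exp(ln(0.952650)/0.0378) = exp(-0.04851/0.0378)
f = exp(-1.2833) = 0.2771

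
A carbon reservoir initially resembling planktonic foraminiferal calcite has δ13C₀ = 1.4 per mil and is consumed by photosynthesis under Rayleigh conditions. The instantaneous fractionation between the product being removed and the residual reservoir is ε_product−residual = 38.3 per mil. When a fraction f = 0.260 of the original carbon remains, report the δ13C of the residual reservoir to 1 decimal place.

-49.0 per mil

Rayleigh residual: δ_res = (δ₀ + 1000)·f^(α−1) − 1000
α = ε/1000 + 1 = 1.03830, so α − 1 = 0.03830
f^(α−1) = 0.260^(0.03830) = 0.949715
δ_res = (1.4 + 1000) × 0.949715 − 1000 = 951.045 − 1000 = -48.96 per mil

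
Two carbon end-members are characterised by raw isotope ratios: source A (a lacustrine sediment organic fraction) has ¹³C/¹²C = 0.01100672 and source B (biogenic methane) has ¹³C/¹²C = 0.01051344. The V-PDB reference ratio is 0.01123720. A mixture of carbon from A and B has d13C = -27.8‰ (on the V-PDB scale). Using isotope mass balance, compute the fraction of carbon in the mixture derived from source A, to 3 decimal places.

δ_A = (0.01100672/0.01123720 − 1)×1000 = (0.979490 − 1)×1000 = -20.510‰
δ_B = (0.01051344/0.01123720 − 1)×1000 = (0.935592 − 1)×1000 = -64.408‰
f_A = (δ_mix − δ_B)/(δ_A − δ_B) = (-27.8 − (-64.408))/(-20.510 − (-64.408))
f_A = 36.608 / 43.897 = 0.8339

0.834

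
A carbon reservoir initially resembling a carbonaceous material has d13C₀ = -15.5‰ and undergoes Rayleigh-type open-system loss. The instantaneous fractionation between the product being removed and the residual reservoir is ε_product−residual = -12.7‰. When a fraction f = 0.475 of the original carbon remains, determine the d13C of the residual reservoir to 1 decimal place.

-6.1‰

Rayleigh residual: δ_res = (δ₀ + 1000)·f^(α−1) − 1000
α = ε/1000 + 1 = 0.98730, so α − 1 = -0.01270
f^(α−1) = 0.475^(-0.01270) = 1.009499
δ_res = (-15.5 + 1000) × 1.009499 − 1000 = 993.852 − 1000 = -6.15‰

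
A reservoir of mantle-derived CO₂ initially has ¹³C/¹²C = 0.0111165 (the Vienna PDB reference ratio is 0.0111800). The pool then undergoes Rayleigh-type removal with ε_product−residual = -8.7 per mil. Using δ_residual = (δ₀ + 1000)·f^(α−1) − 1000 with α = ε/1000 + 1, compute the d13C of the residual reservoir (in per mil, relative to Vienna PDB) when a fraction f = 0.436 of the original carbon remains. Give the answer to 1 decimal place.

1.5 per mil

δ₀ = (0.0111165/0.0111800 − 1)×1000 = (0.994320 − 1)×1000 = -5.680 per mil
α − 1 = ε/1000 = -0.0087
f^(α−1) = 0.436^(-0.0087) = 1.007248
δ_res = (-5.680 + 1000) × 1.007248 − 1000 = 1001.527 − 1000 = 1.53 per mil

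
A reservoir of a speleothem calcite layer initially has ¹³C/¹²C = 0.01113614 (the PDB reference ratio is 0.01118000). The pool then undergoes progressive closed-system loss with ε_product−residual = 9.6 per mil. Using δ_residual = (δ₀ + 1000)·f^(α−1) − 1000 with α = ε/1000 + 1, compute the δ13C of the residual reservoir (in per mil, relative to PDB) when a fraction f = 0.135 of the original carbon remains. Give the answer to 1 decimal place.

-22.9 per mil

δ₀ = (0.01113614/0.01118000 − 1)×1000 = (0.996077 − 1)×1000 = -3.923 per mil
α − 1 = ε/1000 = 0.0096
f^(α−1) = 0.135^(0.0096) = 0.980960
δ_res = (-3.923 + 1000) × 0.980960 − 1000 = 977.111 − 1000 = -22.89 per mil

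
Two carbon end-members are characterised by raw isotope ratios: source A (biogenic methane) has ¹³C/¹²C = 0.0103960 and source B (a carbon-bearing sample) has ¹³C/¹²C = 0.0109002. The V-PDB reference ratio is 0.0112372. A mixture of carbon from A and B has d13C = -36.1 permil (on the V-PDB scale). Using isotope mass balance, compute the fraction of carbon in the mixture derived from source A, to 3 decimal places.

0.136

δ_A = (0.0103960/0.0112372 − 1)×1000 = (0.925141 − 1)×1000 = -74.859 permil
δ_B = (0.0109002/0.0112372 − 1)×1000 = (0.970010 − 1)×1000 = -29.990 permil
f_A = (δ_mix − δ_B)/(δ_A − δ_B) = (-36.1 − (-29.990))/(-74.859 − (-29.990))
f_A = -6.110 / -44.869 = 0.1362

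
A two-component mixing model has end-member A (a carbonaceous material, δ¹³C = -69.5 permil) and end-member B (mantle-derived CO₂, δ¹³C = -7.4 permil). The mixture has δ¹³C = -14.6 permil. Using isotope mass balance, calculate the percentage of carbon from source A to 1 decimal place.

δ_mix = f_A·δ_A + (1 − f_A)·δ_B  ⇒  f_A = (δ_mix − δ_B)/(δ_A − δ_B)
f_A = (-14.6 − (-7.4)) / (-69.5 − (-7.4))
f_A = -7.2 / -62.1 = 0.1159

11.6%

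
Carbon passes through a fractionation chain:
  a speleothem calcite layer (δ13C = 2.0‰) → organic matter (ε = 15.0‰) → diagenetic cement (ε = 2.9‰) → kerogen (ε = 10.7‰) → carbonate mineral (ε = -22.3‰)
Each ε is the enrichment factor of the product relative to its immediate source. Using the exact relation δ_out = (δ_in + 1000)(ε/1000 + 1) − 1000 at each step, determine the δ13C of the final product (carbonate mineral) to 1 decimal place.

step 1: δ = (2.00 + 1000)·(15.0/1000 + 1) − 1000 = 17.03‰
step 2: δ = (17.03 + 1000)·(2.9/1000 + 1) − 1000 = 19.98‰
step 3: δ = (19.98 + 1000)·(10.7/1000 + 1) − 1000 = 30.89‰
step 4: δ = (30.89 + 1000)·(-22.3/1000 + 1) − 1000 = 7.90‰

7.9‰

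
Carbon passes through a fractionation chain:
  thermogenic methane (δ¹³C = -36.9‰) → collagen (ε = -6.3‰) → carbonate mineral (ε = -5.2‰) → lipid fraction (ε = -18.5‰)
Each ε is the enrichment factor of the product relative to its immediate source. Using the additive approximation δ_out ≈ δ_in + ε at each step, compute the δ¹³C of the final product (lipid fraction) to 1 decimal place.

-66.9‰

step 1: δ ≈ -36.9 + (-6.3) = -43.2‰
step 2: δ ≈ -43.2 + (-5.2) = -48.4‰
step 3: δ ≈ -48.4 + (-18.5) = -66.9‰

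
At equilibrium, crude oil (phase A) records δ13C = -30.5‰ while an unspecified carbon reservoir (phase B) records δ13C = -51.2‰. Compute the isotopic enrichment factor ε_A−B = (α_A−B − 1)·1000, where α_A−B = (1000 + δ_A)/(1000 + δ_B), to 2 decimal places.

21.82‰

α_A−B = (1000 + -30.5) / (1000 + -51.2) = 969.5 / 948.8 = 1.021817
ε_A−B = (1.021817 − 1) × 1000 = 21.817‰
(The approximation ε ≈ δ_A − δ_B would give 20.7‰.)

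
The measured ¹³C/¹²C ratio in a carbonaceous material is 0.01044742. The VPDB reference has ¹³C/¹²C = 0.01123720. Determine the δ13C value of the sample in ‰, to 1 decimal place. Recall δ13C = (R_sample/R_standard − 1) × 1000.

δ13C = (R_sample / R_standard − 1) × 1000
R_sample / R_standard = 0.01044742 / 0.01123720 = 0.929717
δ13C = (0.929717 − 1) × 1000 = -70.28‰

-70.3‰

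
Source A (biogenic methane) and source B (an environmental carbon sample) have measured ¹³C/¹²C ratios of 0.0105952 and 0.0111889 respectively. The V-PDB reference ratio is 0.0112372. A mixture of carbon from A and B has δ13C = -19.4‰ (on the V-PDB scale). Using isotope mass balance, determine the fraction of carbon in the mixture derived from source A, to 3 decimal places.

0.286

δ_A = (0.0105952/0.0112372 − 1)×1000 = (0.942868 − 1)×1000 = -57.132‰
δ_B = (0.0111889/0.0112372 − 1)×1000 = (0.995702 − 1)×1000 = -4.298‰
f_A = (δ_mix − δ_B)/(δ_A − δ_B) = (-19.4 − (-4.298))/(-57.132 − (-4.298))
f_A = -15.102 / -52.833 = 0.2858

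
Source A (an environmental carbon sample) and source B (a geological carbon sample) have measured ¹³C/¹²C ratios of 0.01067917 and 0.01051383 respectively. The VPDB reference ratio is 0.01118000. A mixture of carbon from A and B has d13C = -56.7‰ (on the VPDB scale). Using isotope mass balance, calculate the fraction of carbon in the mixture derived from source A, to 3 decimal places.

0.195

δ_A = (0.01067917/0.01118000 − 1)×1000 = (0.955203 − 1)×1000 = -44.797‰
δ_B = (0.01051383/0.01118000 − 1)×1000 = (0.940414 − 1)×1000 = -59.586‰
f_A = (δ_mix − δ_B)/(δ_A − δ_B) = (-56.7 − (-59.586))/(-44.797 − (-59.586))
f_A = 2.886 / 14.789 = 0.1951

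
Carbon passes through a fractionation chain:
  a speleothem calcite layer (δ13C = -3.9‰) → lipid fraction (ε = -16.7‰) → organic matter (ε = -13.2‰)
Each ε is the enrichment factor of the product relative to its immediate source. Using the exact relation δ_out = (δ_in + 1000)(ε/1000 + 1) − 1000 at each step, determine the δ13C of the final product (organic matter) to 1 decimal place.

-33.5‰

step 1: δ = (-3.90 + 1000)·(-16.7/1000 + 1) − 1000 = -20.53‰
step 2: δ = (-20.53 + 1000)·(-13.2/1000 + 1) − 1000 = -33.46‰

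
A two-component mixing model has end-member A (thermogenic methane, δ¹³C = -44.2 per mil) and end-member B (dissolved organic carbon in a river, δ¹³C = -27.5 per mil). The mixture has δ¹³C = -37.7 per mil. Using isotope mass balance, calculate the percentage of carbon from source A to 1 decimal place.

δ_mix = f_A·δ_A + (1 − f_A)·δ_B  ⇒  f_A = (δ_mix − δ_B)/(δ_A − δ_B)
f_A = (-37.7 − (-27.5)) / (-44.2 − (-27.5))
f_A = -10.2 / -16.7 = 0.6108

61.1%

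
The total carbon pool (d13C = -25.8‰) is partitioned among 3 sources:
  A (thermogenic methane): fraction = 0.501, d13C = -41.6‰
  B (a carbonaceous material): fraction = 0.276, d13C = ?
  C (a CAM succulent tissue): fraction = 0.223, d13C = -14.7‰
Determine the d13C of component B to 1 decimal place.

-6.1‰

Isotope mass balance: δ_bulk = Σ fᵢ·δᵢ.
-25.8 = 0.501×(-41.6) + 0.276×δ_B + 0.223×(-14.7)
0.276·δ_B = -25.8 − (-24.120) = -1.680
δ_B = -1.680 / 0.276 = -6.09‰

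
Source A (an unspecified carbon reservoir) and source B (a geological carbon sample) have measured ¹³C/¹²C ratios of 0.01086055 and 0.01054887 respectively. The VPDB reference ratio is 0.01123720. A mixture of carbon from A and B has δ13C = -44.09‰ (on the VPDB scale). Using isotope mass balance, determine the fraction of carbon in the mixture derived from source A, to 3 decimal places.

δ_A = (0.01086055/0.01123720 − 1)×1000 = (0.966482 − 1)×1000 = -33.518‰
δ_B = (0.01054887/0.01123720 − 1)×1000 = (0.938745 − 1)×1000 = -61.255‰
f_A = (δ_mix − δ_B)/(δ_A − δ_B) = (-44.09 − (-61.255))/(-33.518 − (-61.255))
f_A = 17.165 / 27.736 = 0.6188

0.619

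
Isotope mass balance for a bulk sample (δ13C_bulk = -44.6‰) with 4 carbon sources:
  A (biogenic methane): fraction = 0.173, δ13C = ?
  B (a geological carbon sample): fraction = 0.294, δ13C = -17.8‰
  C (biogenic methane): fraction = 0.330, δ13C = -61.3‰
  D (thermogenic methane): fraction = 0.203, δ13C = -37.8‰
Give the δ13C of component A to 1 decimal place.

Isotope mass balance: δ_bulk = Σ fᵢ·δᵢ.
-44.6 = 0.173×δ_A + 0.294×(-17.8) + 0.330×(-61.3) + 0.203×(-37.8)
0.173·δ_A = -44.6 − (-33.136) = -11.464
δ_A = -11.464 / 0.173 = -66.27‰

-66.3‰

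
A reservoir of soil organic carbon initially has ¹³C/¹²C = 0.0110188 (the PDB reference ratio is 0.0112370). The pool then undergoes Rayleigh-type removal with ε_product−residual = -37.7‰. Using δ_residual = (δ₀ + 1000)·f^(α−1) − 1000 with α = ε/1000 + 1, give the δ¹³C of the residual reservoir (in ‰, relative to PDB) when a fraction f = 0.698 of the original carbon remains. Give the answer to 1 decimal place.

-6.0‰

δ₀ = (0.0110188/0.0112370 − 1)×1000 = (0.980582 − 1)×1000 = -19.418‰
α − 1 = ε/1000 = -0.0377
f^(α−1) = 0.698^(-0.0377) = 1.013647
δ_res = (-19.418 + 1000) × 1.013647 − 1000 = 993.964 − 1000 = -6.04‰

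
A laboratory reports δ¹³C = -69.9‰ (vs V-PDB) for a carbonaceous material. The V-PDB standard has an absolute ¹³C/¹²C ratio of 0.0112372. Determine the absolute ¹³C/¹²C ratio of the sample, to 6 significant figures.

0.0104517

R_sample = R_standard × (δ¹³C/1000 + 1)
R_sample = 0.0112372 × (-69.9/1000 + 1) = 0.0112372 × 0.930100
R_sample = 0.0104517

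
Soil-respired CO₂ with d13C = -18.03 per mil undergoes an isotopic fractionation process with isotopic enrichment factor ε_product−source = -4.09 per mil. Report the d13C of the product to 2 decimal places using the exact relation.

-22.05 per mil

To first order, δ_product ≈ δ_source + ε = -22.12 per mil.
Exactly, δ_product = (δ_source + 1000)·(ε/1000 + 1) − 1000.
δ_product = (-18.03 + 1000) × (-4.09/1000 + 1) − 1000
δ_product = -22.046 per mil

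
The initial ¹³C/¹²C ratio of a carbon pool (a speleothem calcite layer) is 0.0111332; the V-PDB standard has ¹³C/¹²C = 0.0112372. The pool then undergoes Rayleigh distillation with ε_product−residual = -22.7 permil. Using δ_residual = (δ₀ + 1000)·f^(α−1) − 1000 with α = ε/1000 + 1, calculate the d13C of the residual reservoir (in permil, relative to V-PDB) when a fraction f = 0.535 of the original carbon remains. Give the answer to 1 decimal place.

δ₀ = (0.0111332/0.0112372 − 1)×1000 = (0.990745 − 1)×1000 = -9.255 permil
α − 1 = ε/1000 = -0.0227
f^(α−1) = 0.535^(-0.0227) = 1.014300
δ_res = (-9.255 + 1000) × 1.014300 − 1000 = 1004.913 − 1000 = 4.91 permil

4.9 permil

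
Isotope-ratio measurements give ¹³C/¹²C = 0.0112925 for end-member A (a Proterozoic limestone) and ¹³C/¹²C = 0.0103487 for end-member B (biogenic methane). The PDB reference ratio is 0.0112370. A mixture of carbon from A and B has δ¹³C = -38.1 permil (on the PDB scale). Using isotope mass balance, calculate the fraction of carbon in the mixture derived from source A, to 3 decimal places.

0.488

δ_A = (0.0112925/0.0112370 − 1)×1000 = (1.004939 − 1)×1000 = 4.939 permil
δ_B = (0.0103487/0.0112370 − 1)×1000 = (0.920949 − 1)×1000 = -79.051 permil
f_A = (δ_mix − δ_B)/(δ_A − δ_B) = (-38.1 − (-79.051))/(4.939 − (-79.051))
f_A = 40.951 / 83.990 = 0.4876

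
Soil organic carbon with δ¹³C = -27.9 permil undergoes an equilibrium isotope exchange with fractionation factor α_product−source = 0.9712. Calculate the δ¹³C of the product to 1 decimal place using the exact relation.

δ_product = (δ_source + 1000)·α − 1000
δ_product = (-27.9 + 1000) × 0.9712 − 1000
δ_product = 944.104 − 1000 = -55.90 permil

-55.9 permil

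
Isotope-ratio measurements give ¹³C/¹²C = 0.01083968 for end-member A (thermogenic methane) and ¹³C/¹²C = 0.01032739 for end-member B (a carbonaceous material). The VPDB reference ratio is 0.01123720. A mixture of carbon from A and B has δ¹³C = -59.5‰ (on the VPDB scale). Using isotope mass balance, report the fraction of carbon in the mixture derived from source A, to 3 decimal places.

0.471

δ_A = (0.01083968/0.01123720 − 1)×1000 = (0.964625 − 1)×1000 = -35.375‰
δ_B = (0.01032739/0.01123720 − 1)×1000 = (0.919036 − 1)×1000 = -80.964‰
f_A = (δ_mix − δ_B)/(δ_A − δ_B) = (-59.5 − (-80.964))/(-35.375 − (-80.964))
f_A = 21.464 / 45.589 = 0.4708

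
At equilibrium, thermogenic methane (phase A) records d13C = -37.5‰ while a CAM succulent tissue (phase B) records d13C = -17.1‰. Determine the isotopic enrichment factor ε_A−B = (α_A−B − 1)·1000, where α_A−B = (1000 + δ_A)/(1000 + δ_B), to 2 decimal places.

-20.75‰

α_A−B = (1000 + -37.5) / (1000 + -17.1) = 962.5 / 982.9 = 0.979245
ε_A−B = (0.979245 − 1) × 1000 = -20.755‰
(The approximation ε ≈ δ_A − δ_B would give -20.4‰.)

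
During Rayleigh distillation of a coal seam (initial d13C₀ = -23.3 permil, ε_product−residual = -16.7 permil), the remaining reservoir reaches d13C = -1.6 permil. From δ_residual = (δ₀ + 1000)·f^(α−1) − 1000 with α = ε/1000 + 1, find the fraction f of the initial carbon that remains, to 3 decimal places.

α − 1 = ε/1000 = -0.0167
(δ_res + 1000)/(δ₀ + 1000) = (-1.6 + 1000)/(-23.3 + 1000) = 998.4/976.7 = 1.022218
f = 1.022218^(1/-0.0167) = exp(ln(1.022218)/-0.0167) = exp(0.02197/-0.0167)
f = exp(-1.3158) = 0.2683

0.268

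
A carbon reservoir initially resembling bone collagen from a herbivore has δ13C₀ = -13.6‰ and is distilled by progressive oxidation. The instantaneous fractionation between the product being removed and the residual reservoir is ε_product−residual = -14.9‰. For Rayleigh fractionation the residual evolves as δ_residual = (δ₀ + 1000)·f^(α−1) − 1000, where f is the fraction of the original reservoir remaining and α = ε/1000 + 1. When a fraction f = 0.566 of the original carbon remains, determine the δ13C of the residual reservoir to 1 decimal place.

-5.2‰

Rayleigh residual: δ_res = (δ₀ + 1000)·f^(α−1) − 1000
α = ε/1000 + 1 = 0.98510, so α − 1 = -0.01490
f^(α−1) = 0.566^(-0.01490) = 1.008517
δ_res = (-13.6 + 1000) × 1.008517 − 1000 = 994.801 − 1000 = -5.20‰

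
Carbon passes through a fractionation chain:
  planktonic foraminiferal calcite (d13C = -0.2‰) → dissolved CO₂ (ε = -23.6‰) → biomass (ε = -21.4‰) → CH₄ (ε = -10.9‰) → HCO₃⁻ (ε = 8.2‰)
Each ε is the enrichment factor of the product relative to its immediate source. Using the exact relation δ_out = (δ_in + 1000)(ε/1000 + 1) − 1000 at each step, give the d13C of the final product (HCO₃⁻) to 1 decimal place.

step 1: δ = (-0.20 + 1000)·(-23.6/1000 + 1) − 1000 = -23.80‰
step 2: δ = (-23.80 + 1000)·(-21.4/1000 + 1) − 1000 = -44.69‰
step 3: δ = (-44.69 + 1000)·(-10.9/1000 + 1) − 1000 = -55.10‰
step 4: δ = (-55.10 + 1000)·(8.2/1000 + 1) − 1000 = -47.35‰

-47.4‰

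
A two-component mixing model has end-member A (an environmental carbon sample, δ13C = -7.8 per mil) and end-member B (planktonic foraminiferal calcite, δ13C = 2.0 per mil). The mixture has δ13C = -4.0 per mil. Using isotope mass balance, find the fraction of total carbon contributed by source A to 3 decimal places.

δ_mix = f_A·δ_A + (1 − f_A)·δ_B  ⇒  f_A = (δ_mix − δ_B)/(δ_A − δ_B)
f_A = (-4.0 − (2.0)) / (-7.8 − (2.0))
f_A = -6.0 / -9.8 = 0.6122

0.612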